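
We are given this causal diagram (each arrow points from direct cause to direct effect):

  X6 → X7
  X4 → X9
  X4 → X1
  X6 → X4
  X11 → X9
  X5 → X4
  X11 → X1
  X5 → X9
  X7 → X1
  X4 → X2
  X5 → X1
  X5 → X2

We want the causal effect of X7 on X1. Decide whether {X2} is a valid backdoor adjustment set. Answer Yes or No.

Backdoor paths from X7 to X1 (paths whose first edge points into X7):
  P1: X7 <- X6 -> X4 <- X5 -> X9 <- X11 -> X1
  P2: X7 <- X6 -> X4 <- X5 -> X1
  P3: X7 <- X6 -> X4 -> X2 <- X5 -> X9 <- X11 -> X1
  P4: X7 <- X6 -> X4 -> X2 <- X5 -> X1
  P5: X7 <- X6 -> X4 -> X9 <- X11 -> X1
  P6: X7 <- X6 -> X4 -> X9 <- X5 -> X1
  P7: X7 <- X6 -> X4 -> X1
Condition 1 (no descendant of X7 in the set): holds — descendants of X7 are {X1}; none are in {X2}.
Condition 2 (every backdoor path blocked by {X2}):
  P1: blocked at collider X9 (neither it nor any descendant is in the conditioning set).
  P2: open — collider(s) X4 are conditioned on (or have a conditioned descendant) and no non-collider on the path is in the set.
  P3: blocked at collider X9 (neither it nor any descendant is in the conditioning set).
  P4: open — collider(s) X2 are conditioned on (or have a conditioned descendant) and no non-collider on the path is in the set.
  P5: blocked at collider X9 (neither it nor any descendant is in the conditioning set).
  P6: blocked at collider X9 (neither it nor any descendant is in the conditioning set).
  P7: open — no interior node is in the conditioning set.
{X2} does not satisfy the backdoor criterion.

No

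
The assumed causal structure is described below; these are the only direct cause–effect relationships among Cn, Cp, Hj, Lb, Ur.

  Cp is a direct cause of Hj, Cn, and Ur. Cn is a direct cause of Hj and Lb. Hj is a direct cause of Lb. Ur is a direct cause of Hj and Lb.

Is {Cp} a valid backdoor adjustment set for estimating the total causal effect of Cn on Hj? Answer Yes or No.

Yes

Backdoor paths from Cn to Hj (paths whose first edge points into Cn):
  P1: Cn <- Cp -> Ur -> Hj
  P2: Cn <- Cp -> Ur -> Lb <- Hj
  P3: Cn <- Cp -> Hj
Condition 1 (no descendant of Cn in the set): holds — descendants of Cn are {Hj, Lb}; none are in {Cp}.
Condition 2 (every backdoor path blocked by {Cp}):
  P1: blocked at fork node Cp ∈ conditioning set.
  P2: blocked at fork node Cp ∈ conditioning set.
  P3: blocked at fork node Cp ∈ conditioning set.
{Cp} satisfies the backdoor criterion.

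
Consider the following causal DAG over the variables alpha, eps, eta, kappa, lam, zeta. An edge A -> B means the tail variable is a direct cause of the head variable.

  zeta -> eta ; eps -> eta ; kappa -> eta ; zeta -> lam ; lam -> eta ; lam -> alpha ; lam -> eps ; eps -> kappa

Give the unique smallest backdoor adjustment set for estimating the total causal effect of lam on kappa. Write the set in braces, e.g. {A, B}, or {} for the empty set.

{}

Variables eligible for adjustment (non-descendants of lam, excluding lam and kappa): {zeta}.
Backdoor paths from lam to kappa:
  P1: lam <- zeta -> eta <- eps -> kappa
  P2: lam <- zeta -> eta <- kappa
Each backdoor path contains an unconditioned collider, so every path is already blocked with the empty conditioning set:
  P1: blocked at collider eta (neither it nor any descendant is in the conditioning set).
  P2: blocked at collider eta (neither it nor any descendant is in the conditioning set).
The empty set is therefore the unique smallest valid set.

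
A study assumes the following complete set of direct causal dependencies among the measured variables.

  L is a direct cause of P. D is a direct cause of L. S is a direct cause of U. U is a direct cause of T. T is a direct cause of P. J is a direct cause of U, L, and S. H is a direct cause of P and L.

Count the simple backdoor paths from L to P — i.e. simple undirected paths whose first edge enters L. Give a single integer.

3

A backdoor path from L to P is any simple undirected path whose first edge points into L (i.e. leaves L via a parent).
Parents of L: {D, H, J}.
Enumerating:
  P1: L <- J -> S -> U -> T -> P
  P2: L <- J -> U -> T -> P
  P3: L <- H -> P
That exhausts the simple backdoor paths. Count: 3.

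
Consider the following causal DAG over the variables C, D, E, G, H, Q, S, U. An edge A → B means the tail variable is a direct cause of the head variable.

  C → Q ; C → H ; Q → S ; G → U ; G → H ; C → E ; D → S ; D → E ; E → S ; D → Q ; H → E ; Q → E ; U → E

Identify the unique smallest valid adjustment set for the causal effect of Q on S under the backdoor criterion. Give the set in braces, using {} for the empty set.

Variables eligible for adjustment (non-descendants of Q, excluding Q and S): {C, D, G, H, U}.
Backdoor paths from Q to S:
  P1: Q <- C -> H <- G -> U -> E <- D -> S
  P2: Q <- C -> H <- G -> U -> E -> S
  P3: Q <- C -> H -> E <- D -> S
  P4: Q <- C -> H -> E -> S
  P5: Q <- C -> E <- D -> S
  P6: Q <- C -> E -> S
  P7: Q <- D -> E -> S
  P8: Q <- D -> S
The empty set is not sufficient: P4 (Q <- C -> H -> E -> S) has no collider blocking it and no conditioned non-collider, so it is open.
Try {C, D}:
  P1: blocked at fork node C ∈ conditioning set.
  P2: blocked at fork node C ∈ conditioning set.
  P3: blocked at fork node C ∈ conditioning set.
  P4: blocked at fork node C ∈ conditioning set.
  P5: blocked at fork node C ∈ conditioning set.
  P6: blocked at fork node C ∈ conditioning set.
  P7: blocked at fork node D ∈ conditioning set.
  P8: blocked at fork node D ∈ conditioning set.
{C, D} contains no descendant of Q and blocks every backdoor path.
Every element of {C, D} is needed (dropping C leaves P4 open; dropping D leaves P7 open), so no proper subset is valid.
Among all size-2 subsets of the eligible variables, only {C, D} blocks every backdoor path, so it is the unique smallest valid adjustment set.

{C, D}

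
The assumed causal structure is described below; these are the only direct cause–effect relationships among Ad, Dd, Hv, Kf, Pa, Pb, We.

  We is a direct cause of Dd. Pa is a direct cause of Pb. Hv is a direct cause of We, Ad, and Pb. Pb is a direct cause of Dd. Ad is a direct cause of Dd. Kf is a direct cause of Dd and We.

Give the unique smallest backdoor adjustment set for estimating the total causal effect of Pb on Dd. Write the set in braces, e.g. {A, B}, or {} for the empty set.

{Hv}

Variables eligible for adjustment (non-descendants of Pb, excluding Pb and Dd): {Ad, Hv, Kf, Pa, We}.
Backdoor paths from Pb to Dd:
  P1: Pb <- Hv -> Ad -> Dd
  P2: Pb <- Hv -> We <- Kf -> Dd
  P3: Pb <- Hv -> We -> Dd
The empty set is not sufficient: P1 (Pb <- Hv -> Ad -> Dd) has no collider blocking it and no conditioned non-collider, so it is open.
Try {Hv}:
  P1: blocked at fork node Hv ∈ conditioning set.
  P2: blocked at fork node Hv ∈ conditioning set.
  P3: blocked at fork node Hv ∈ conditioning set.
{Hv} contains no descendant of Pb and blocks every backdoor path.
No other singleton works — e.g. {Ad} leaves P3 open — so {Hv} is the unique smallest valid adjustment set.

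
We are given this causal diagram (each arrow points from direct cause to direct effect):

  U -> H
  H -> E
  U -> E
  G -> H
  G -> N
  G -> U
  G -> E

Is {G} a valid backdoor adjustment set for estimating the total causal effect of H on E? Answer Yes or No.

Backdoor paths from H to E (paths whose first edge points into H):
  P1: H <- G -> U -> E
  P2: H <- G -> E
  P3: H <- U <- G -> E
  P4: H <- U -> E
Condition 1 (no descendant of H in the set): holds — descendants of H are {E}; none are in {G}.
Condition 2 (every backdoor path blocked by {G}):
  P1: blocked at fork node G ∈ conditioning set.
  P2: blocked at fork node G ∈ conditioning set.
  P3: blocked at fork node G ∈ conditioning set.
  P4: open — no interior node is in the conditioning set.
{G} does not satisfy the backdoor criterion.

No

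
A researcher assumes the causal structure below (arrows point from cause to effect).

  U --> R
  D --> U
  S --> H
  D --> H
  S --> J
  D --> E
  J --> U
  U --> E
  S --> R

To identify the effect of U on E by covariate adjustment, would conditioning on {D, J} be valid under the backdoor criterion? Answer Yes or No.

Yes

Backdoor paths from U to E (paths whose first edge points into U):
  P1: U <- D -> E
  P2: U <- J <- S -> H <- D -> E
Condition 1 (no descendant of U in the set): holds — descendants of U are {E, R}; none are in {D, J}.
Condition 2 (every backdoor path blocked by {D, J}):
  P1: blocked at fork node D ∈ conditioning set.
  P2: blocked at chain node J ∈ conditioning set.
{D, J} satisfies the backdoor criterion.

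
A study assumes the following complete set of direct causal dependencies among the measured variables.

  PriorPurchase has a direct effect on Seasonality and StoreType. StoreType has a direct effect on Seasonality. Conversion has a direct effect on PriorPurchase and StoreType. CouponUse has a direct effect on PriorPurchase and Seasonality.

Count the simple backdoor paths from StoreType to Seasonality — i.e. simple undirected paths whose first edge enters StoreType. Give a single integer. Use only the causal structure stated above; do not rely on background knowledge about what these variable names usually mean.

4

A backdoor path from StoreType to Seasonality is any simple undirected path whose first edge points into StoreType (i.e. leaves StoreType via a parent).
Parents of StoreType: {Conversion, PriorPurchase}.
Enumerating:
  P1: StoreType <- Conversion -> PriorPurchase <- CouponUse -> Seasonality
  P2: StoreType <- Conversion -> PriorPurchase -> Seasonality
  P3: StoreType <- PriorPurchase <- CouponUse -> Seasonality
  P4: StoreType <- PriorPurchase -> Seasonality
That exhausts the simple backdoor paths. Count: 4.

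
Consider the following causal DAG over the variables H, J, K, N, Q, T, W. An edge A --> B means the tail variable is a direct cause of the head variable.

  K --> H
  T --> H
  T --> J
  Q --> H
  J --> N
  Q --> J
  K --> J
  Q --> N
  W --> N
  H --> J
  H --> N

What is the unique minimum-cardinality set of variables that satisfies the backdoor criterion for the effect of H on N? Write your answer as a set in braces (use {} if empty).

Variables eligible for adjustment (non-descendants of H, excluding H and N): {K, Q, T, W}.
Backdoor paths from H to N:
  P1: H <- Q -> J -> N
  P2: H <- Q -> N
  P3: H <- T -> J <- Q -> N
  P4: H <- T -> J -> N
  P5: H <- K -> J <- Q -> N
  P6: H <- K -> J -> N
The empty set is not sufficient: P1 (H <- Q -> J -> N) has no collider blocking it and no conditioned non-collider, so it is open.
Try {K, Q, T}:
  P1: blocked at fork node Q ∈ conditioning set.
  P2: blocked at fork node Q ∈ conditioning set.
  P3: blocked at fork node T ∈ conditioning set.
  P4: blocked at fork node T ∈ conditioning set.
  P5: blocked at fork node K ∈ conditioning set.
  P6: blocked at fork node K ∈ conditioning set.
{K, Q, T} contains no descendant of H and blocks every backdoor path.
Every element of {K, Q, T} is needed (dropping K leaves P6 open; dropping Q leaves P1 open; dropping T leaves P4 open), so no proper subset is valid.
Among all size-3 subsets of the eligible variables, only {K, Q, T} blocks every backdoor path, so it is the unique smallest valid adjustment set.

{K, Q, T}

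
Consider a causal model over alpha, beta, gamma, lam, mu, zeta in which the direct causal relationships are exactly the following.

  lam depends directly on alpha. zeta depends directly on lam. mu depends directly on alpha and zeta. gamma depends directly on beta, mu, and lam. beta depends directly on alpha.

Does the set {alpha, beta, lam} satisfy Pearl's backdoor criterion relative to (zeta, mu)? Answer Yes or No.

Yes

Backdoor paths from zeta to mu (paths whose first edge points into zeta):
  P1: zeta <- lam <- alpha -> beta -> gamma <- mu
  P2: zeta <- lam <- alpha -> mu
  P3: zeta <- lam -> gamma <- beta <- alpha -> mu
  P4: zeta <- lam -> gamma <- mu
Condition 1 (no descendant of zeta in the set): holds — descendants of zeta are {gamma, mu}; none are in {alpha, beta, lam}.
Condition 2 (every backdoor path blocked by {alpha, beta, lam}):
  P1: blocked at chain node lam ∈ conditioning set.
  P2: blocked at chain node lam ∈ conditioning set.
  P3: blocked at fork node lam ∈ conditioning set.
  P4: blocked at fork node lam ∈ conditioning set.
{alpha, beta, lam} satisfies the backdoor criterion.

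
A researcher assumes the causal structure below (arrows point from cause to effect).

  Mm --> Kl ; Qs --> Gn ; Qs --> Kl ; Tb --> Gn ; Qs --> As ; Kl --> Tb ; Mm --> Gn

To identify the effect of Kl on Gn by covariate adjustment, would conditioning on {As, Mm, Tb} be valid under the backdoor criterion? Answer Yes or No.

No

Backdoor paths from Kl to Gn (paths whose first edge points into Kl):
  P1: Kl <- Mm -> Gn
  P2: Kl <- Qs -> Gn
Condition 1 (no descendant of Kl in the set): FAILS — Tb is a descendant of Kl.
Condition 2 (every backdoor path blocked by {As, Mm, Tb}):
  P1: blocked at fork node Mm ∈ conditioning set.
  P2: open — no interior node is in the conditioning set.
{As, Mm, Tb} does not satisfy the backdoor criterion.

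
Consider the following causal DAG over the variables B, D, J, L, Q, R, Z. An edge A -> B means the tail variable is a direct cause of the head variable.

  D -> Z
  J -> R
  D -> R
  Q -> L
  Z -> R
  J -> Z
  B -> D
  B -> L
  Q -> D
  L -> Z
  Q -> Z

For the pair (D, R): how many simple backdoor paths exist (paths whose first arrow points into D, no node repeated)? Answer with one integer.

8

A backdoor path from D to R is any simple undirected path whose first edge points into D (i.e. leaves D via a parent).
Parents of D: {B, Q}.
Enumerating:
  P1: D <- Q -> L -> Z <- J -> R
  P2: D <- Q -> L -> Z -> R
  P3: D <- Q -> Z <- J -> R
  P4: D <- Q -> Z -> R
  P5: D <- B -> L <- Q -> Z <- J -> R
  P6: D <- B -> L <- Q -> Z -> R
  P7: D <- B -> L -> Z <- J -> R
  P8: D <- B -> L -> Z -> R
That exhausts the simple backdoor paths. Count: 8.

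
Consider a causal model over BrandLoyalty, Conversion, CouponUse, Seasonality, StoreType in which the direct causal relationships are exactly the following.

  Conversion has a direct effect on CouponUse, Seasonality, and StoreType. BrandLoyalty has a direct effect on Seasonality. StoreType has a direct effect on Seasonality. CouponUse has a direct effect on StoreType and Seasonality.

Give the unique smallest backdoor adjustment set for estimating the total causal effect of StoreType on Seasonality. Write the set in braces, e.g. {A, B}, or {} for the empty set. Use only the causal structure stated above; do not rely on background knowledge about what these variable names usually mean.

Variables eligible for adjustment (non-descendants of StoreType, excluding StoreType and Seasonality): {BrandLoyalty, Conversion, CouponUse}.
Backdoor paths from StoreType to Seasonality:
  P1: StoreType <- Conversion -> CouponUse -> Seasonality
  P2: StoreType <- Conversion -> Seasonality
  P3: StoreType <- CouponUse <- Conversion -> Seasonality
  P4: StoreType <- CouponUse -> Seasonality
The empty set is not sufficient: P1 (StoreType <- Conversion -> CouponUse -> Seasonality) has no collider blocking it and no conditioned non-collider, so it is open.
Try {Conversion, CouponUse}:
  P1: blocked at fork node Conversion ∈ conditioning set.
  P2: blocked at fork node Conversion ∈ conditioning set.
  P3: blocked at chain node CouponUse ∈ conditioning set.
  P4: blocked at fork node CouponUse ∈ conditioning set.
{Conversion, CouponUse} contains no descendant of StoreType and blocks every backdoor path.
Every element of {Conversion, CouponUse} is needed (dropping Conversion leaves P2 open; dropping CouponUse leaves P4 open), so no proper subset is valid.
Among all size-2 subsets of the eligible variables, only {Conversion, CouponUse} blocks every backdoor path, so it is the unique smallest valid adjustment set.

{Conversion, CouponUse}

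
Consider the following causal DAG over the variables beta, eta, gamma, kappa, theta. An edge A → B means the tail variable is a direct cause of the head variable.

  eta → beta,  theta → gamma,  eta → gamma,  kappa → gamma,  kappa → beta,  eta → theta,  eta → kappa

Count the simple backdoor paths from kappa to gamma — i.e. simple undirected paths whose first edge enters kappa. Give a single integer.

A backdoor path from kappa to gamma is any simple undirected path whose first edge points into kappa (i.e. leaves kappa via a parent).
Parents of kappa: {eta}.
Enumerating:
  P1: kappa <- eta -> theta -> gamma
  P2: kappa <- eta -> gamma
That exhausts the simple backdoor paths. Count: 2.

2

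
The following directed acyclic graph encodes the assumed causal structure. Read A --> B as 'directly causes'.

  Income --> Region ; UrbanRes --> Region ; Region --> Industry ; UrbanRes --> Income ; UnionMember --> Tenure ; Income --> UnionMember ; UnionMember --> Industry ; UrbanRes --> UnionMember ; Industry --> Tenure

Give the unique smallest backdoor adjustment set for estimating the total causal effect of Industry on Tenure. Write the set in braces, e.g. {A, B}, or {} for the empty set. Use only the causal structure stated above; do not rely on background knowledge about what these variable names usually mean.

{UnionMember}

Variables eligible for adjustment (non-descendants of Industry, excluding Industry and Tenure): {Income, Region, UnionMember, UrbanRes}.
Backdoor paths from Industry to Tenure:
  P1: Industry <- UnionMember -> Tenure
  P2: Industry <- Region <- UrbanRes -> Income -> UnionMember -> Tenure
  P3: Industry <- Region <- UrbanRes -> UnionMember -> Tenure
  P4: Industry <- Region <- Income <- UrbanRes -> UnionMember -> Tenure
  P5: Industry <- Region <- Income -> UnionMember -> Tenure
The empty set is not sufficient: P1 (Industry <- UnionMember -> Tenure) has no collider blocking it and no conditioned non-collider, so it is open.
Try {UnionMember}:
  P1: blocked at fork node UnionMember ∈ conditioning set.
  P2: blocked at chain node UnionMember ∈ conditioning set.
  P3: blocked at chain node UnionMember ∈ conditioning set.
  P4: blocked at chain node UnionMember ∈ conditioning set.
  P5: blocked at chain node UnionMember ∈ conditioning set.
{UnionMember} contains no descendant of Industry and blocks every backdoor path.
No other singleton works — e.g. {UrbanRes} leaves P1 open — so {UnionMember} is the unique smallest valid adjustment set.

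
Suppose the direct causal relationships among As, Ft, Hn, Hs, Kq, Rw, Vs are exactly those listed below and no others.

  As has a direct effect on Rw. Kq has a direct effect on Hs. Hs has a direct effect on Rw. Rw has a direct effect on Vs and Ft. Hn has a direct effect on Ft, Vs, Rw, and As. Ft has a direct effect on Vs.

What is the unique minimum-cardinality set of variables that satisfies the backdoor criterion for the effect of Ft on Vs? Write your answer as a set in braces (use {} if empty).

{Hn, Rw}

Variables eligible for adjustment (non-descendants of Ft, excluding Ft and Vs): {As, Hn, Hs, Kq, Rw}.
Backdoor paths from Ft to Vs:
  P1: Ft <- Hn -> As -> Rw -> Vs
  P2: Ft <- Hn -> Rw -> Vs
  P3: Ft <- Hn -> Vs
  P4: Ft <- Rw <- Hn -> Vs
  P5: Ft <- Rw <- As <- Hn -> Vs
  P6: Ft <- Rw -> Vs
The empty set is not sufficient: P1 (Ft <- Hn -> As -> Rw -> Vs) has no collider blocking it and no conditioned non-collider, so it is open.
Try {Hn, Rw}:
  P1: blocked at fork node Hn ∈ conditioning set.
  P2: blocked at fork node Hn ∈ conditioning set.
  P3: blocked at fork node Hn ∈ conditioning set.
  P4: blocked at chain node Rw ∈ conditioning set.
  P5: blocked at chain node Rw ∈ conditioning set.
  P6: blocked at fork node Rw ∈ conditioning set.
{Hn, Rw} contains no descendant of Ft and blocks every backdoor path.
Every element of {Hn, Rw} is needed (dropping Hn leaves P3 open; dropping Rw leaves P6 open), so no proper subset is valid.
Among all size-2 subsets of the eligible variables, only {Hn, Rw} blocks every backdoor path, so it is the unique smallest valid adjustment set.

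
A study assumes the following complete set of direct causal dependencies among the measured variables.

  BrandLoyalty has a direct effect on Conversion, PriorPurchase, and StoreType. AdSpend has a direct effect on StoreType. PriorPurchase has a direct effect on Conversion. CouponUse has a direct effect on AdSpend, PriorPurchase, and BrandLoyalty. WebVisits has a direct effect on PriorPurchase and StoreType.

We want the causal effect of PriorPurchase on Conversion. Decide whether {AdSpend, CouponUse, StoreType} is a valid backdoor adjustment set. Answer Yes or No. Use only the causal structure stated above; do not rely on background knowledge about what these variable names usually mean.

Backdoor paths from PriorPurchase to Conversion (paths whose first edge points into PriorPurchase):
  P1: PriorPurchase <- WebVisits -> StoreType <- BrandLoyalty -> Conversion
  P2: PriorPurchase <- WebVisits -> StoreType <- AdSpend <- CouponUse -> BrandLoyalty -> Conversion
  P3: PriorPurchase <- CouponUse -> BrandLoyalty -> Conversion
  P4: PriorPurchase <- CouponUse -> AdSpend -> StoreType <- BrandLoyalty -> Conversion
  P5: PriorPurchase <- BrandLoyalty -> Conversion
Condition 1 (no descendant of PriorPurchase in the set): holds — descendants of PriorPurchase are {Conversion}; none are in {AdSpend, CouponUse, StoreType}.
Condition 2 (every backdoor path blocked by {AdSpend, CouponUse, StoreType}):
  P1: open — collider(s) StoreType are conditioned on (or have a conditioned descendant) and no non-collider on the path is in the set.
  P2: blocked at chain node AdSpend ∈ conditioning set.
  P3: blocked at fork node CouponUse ∈ conditioning set.
  P4: blocked at fork node CouponUse ∈ conditioning set.
  P5: open — no interior node is in the conditioning set.
{AdSpend, CouponUse, StoreType} does not satisfy the backdoor criterion.

No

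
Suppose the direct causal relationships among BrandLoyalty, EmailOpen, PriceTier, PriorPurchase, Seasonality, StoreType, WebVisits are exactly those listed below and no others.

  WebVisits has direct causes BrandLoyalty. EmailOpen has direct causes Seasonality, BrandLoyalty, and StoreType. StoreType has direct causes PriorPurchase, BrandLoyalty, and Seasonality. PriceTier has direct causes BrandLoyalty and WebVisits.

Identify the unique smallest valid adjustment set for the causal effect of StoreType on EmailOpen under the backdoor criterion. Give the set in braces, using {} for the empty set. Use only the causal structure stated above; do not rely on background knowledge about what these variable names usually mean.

Variables eligible for adjustment (non-descendants of StoreType, excluding StoreType and EmailOpen): {BrandLoyalty, PriceTier, PriorPurchase, Seasonality, WebVisits}.
Backdoor paths from StoreType to EmailOpen:
  P1: StoreType <- BrandLoyalty -> EmailOpen
  P2: StoreType <- Seasonality -> EmailOpen
The empty set is not sufficient: P1 (StoreType <- BrandLoyalty -> EmailOpen) has no collider blocking it and no conditioned non-collider, so it is open.
Try {BrandLoyalty, Seasonality}:
  P1: blocked at fork node BrandLoyalty ∈ conditioning set.
  P2: blocked at fork node Seasonality ∈ conditioning set.
{BrandLoyalty, Seasonality} contains no descendant of StoreType and blocks every backdoor path.
Every element of {BrandLoyalty, Seasonality} is needed (dropping BrandLoyalty leaves P1 open; dropping Seasonality leaves P2 open), so no proper subset is valid.
Among all size-2 subsets of the eligible variables, only {BrandLoyalty, Seasonality} blocks every backdoor path, so it is the unique smallest valid adjustment set.

{BrandLoyalty, Seasonality}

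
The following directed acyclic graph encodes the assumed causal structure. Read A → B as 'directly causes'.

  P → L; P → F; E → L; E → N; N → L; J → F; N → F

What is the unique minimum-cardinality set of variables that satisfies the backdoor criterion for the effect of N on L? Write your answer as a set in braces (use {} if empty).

Variables eligible for adjustment (non-descendants of N, excluding N and L): {E, J, P}.
Backdoor paths from N to L:
  P1: N <- E -> L
The empty set is not sufficient: P1 (N <- E -> L) has no collider blocking it and no conditioned non-collider, so it is open.
Try {E}:
  P1: blocked at fork node E ∈ conditioning set.
{E} contains no descendant of N and blocks every backdoor path.
No other singleton works — e.g. {J} leaves P1 open — so {E} is the unique smallest valid adjustment set.

{E}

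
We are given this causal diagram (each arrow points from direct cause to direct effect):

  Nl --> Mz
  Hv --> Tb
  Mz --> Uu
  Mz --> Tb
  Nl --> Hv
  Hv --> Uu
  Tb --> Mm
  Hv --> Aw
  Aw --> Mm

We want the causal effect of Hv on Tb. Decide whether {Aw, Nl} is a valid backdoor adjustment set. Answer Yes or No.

Backdoor paths from Hv to Tb (paths whose first edge points into Hv):
  P1: Hv <- Nl -> Mz -> Tb
Condition 1 (no descendant of Hv in the set): FAILS — Aw is a descendant of Hv.
Condition 2 (every backdoor path blocked by {Aw, Nl}):
  P1: blocked at fork node Nl ∈ conditioning set.
{Aw, Nl} does not satisfy the backdoor criterion.

No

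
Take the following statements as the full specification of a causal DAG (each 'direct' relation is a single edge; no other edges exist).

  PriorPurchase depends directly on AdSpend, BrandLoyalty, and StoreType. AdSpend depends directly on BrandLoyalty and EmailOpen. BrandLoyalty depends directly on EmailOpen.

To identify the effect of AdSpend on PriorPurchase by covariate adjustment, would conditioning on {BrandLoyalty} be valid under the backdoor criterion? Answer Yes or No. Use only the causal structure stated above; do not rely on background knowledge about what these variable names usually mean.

Yes

Backdoor paths from AdSpend to PriorPurchase (paths whose first edge points into AdSpend):
  P1: AdSpend <- EmailOpen -> BrandLoyalty -> PriorPurchase
  P2: AdSpend <- BrandLoyalty -> PriorPurchase
Condition 1 (no descendant of AdSpend in the set): holds — descendants of AdSpend are {PriorPurchase}; none are in {BrandLoyalty}.
Condition 2 (every backdoor path blocked by {BrandLoyalty}):
  P1: blocked at chain node BrandLoyalty ∈ conditioning set.
  P2: blocked at fork node BrandLoyalty ∈ conditioning set.
{BrandLoyalty} satisfies the backdoor criterion.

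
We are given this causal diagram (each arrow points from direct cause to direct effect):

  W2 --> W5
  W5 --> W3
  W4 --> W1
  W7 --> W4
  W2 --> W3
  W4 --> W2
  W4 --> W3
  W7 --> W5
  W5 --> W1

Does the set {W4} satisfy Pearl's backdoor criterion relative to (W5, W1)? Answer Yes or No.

Backdoor paths from W5 to W1 (paths whose first edge points into W5):
  P1: W5 <- W7 -> W4 -> W1
  P2: W5 <- W2 <- W4 -> W1
  P3: W5 <- W2 -> W3 <- W4 -> W1
Condition 1 (no descendant of W5 in the set): holds — descendants of W5 are {W1, W3}; none are in {W4}.
Condition 2 (every backdoor path blocked by {W4}):
  P1: blocked at chain node W4 ∈ conditioning set.
  P2: blocked at fork node W4 ∈ conditioning set.
  P3: blocked at collider W3 (neither it nor any descendant is in the conditioning set).
{W4} satisfies the backdoor criterion.

Yes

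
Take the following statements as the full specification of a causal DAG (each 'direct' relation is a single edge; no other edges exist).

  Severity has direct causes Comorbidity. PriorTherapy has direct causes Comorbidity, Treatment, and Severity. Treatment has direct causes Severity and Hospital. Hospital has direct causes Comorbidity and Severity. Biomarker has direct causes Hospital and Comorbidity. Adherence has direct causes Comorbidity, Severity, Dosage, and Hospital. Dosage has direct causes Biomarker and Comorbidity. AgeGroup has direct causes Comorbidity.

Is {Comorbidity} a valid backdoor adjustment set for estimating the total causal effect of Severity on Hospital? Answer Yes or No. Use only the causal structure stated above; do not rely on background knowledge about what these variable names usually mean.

Backdoor paths from Severity to Hospital (paths whose first edge points into Severity):
  P1: Severity <- Comorbidity -> Hospital
  P2: Severity <- Comorbidity -> Biomarker <- Hospital
  P3: Severity <- Comorbidity -> Biomarker -> Dosage -> Adherence <- Hospital
  P4: Severity <- Comorbidity -> Dosage <- Biomarker <- Hospital
  P5: Severity <- Comorbidity -> Dosage -> Adherence <- Hospital
  P6: Severity <- Comorbidity -> Adherence <- Hospital
  P7: Severity <- Comorbidity -> Adherence <- Dosage <- Biomarker <- Hospital
  P8: Severity <- Comorbidity -> PriorTherapy <- Treatment <- Hospital
Condition 1 (no descendant of Severity in the set): holds — descendants of Severity are {Adherence, Biomarker, Dosage, Hospital, PriorTherapy, Treatment}; none are in {Comorbidity}.
Condition 2 (every backdoor path blocked by {Comorbidity}):
  P1: blocked at fork node Comorbidity ∈ conditioning set.
  P2: blocked at fork node Comorbidity ∈ conditioning set.
  P3: blocked at fork node Comorbidity ∈ conditioning set.
  P4: blocked at fork node Comorbidity ∈ conditioning set.
  P5: blocked at fork node Comorbidity ∈ conditioning set.
  P6: blocked at fork node Comorbidity ∈ conditioning set.
  P7: blocked at fork node Comorbidity ∈ conditioning set.
  P8: blocked at fork node Comorbidity ∈ conditioning set.
{Comorbidity} satisfies the backdoor criterion.

Yes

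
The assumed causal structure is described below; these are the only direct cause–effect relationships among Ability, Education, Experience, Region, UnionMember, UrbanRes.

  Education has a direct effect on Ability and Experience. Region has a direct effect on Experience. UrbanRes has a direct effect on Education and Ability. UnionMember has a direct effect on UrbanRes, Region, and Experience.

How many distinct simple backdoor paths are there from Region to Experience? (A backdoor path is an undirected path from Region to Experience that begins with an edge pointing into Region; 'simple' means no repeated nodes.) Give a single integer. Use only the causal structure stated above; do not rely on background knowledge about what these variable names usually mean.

3

A backdoor path from Region to Experience is any simple undirected path whose first edge points into Region (i.e. leaves Region via a parent).
Parents of Region: {UnionMember}.
Enumerating:
  P1: Region <- UnionMember -> UrbanRes -> Education -> Experience
  P2: Region <- UnionMember -> UrbanRes -> Ability <- Education -> Experience
  P3: Region <- UnionMember -> Experience
That exhausts the simple backdoor paths. Count: 3.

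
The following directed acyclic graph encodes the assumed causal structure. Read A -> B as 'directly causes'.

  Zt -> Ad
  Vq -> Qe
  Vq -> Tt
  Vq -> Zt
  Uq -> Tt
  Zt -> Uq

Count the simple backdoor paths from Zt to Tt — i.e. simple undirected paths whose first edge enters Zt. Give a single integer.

A backdoor path from Zt to Tt is any simple undirected path whose first edge points into Zt (i.e. leaves Zt via a parent).
Parents of Zt: {Vq}.
Enumerating:
  P1: Zt <- Vq -> Tt
That exhausts the simple backdoor paths. Count: 1.

1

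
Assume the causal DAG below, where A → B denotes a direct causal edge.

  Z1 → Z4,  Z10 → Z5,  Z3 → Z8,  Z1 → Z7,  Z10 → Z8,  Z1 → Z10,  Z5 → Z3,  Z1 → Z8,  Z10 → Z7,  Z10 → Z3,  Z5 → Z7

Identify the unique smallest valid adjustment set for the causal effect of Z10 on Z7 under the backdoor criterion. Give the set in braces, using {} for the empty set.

Variables eligible for adjustment (non-descendants of Z10, excluding Z10 and Z7): {Z1, Z4}.
Backdoor paths from Z10 to Z7:
  P1: Z10 <- Z1 -> Z8 <- Z3 <- Z5 -> Z7
  P2: Z10 <- Z1 -> Z7
The empty set is not sufficient: P2 (Z10 <- Z1 -> Z7) has no collider blocking it and no conditioned non-collider, so it is open.
Try {Z1}:
  P1: blocked at fork node Z1 ∈ conditioning set.
  P2: blocked at fork node Z1 ∈ conditioning set.
{Z1} contains no descendant of Z10 and blocks every backdoor path.
No other singleton works — e.g. {Z4} leaves P2 open — so {Z1} is the unique smallest valid adjustment set.

{Z1}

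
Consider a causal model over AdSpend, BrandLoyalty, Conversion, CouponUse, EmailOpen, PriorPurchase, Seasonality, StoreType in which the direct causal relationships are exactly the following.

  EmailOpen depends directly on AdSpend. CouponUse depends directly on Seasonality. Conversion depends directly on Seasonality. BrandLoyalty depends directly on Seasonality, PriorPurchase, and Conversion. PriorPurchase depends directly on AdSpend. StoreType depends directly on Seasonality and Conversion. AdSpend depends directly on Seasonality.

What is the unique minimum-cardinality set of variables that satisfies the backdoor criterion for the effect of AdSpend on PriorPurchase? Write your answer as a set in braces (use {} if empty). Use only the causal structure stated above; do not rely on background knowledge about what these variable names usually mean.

{}

Variables eligible for adjustment (non-descendants of AdSpend, excluding AdSpend and PriorPurchase): {Conversion, CouponUse, Seasonality, StoreType}.
Backdoor paths from AdSpend to PriorPurchase:
  P1: AdSpend <- Seasonality -> Conversion -> BrandLoyalty <- PriorPurchase
  P2: AdSpend <- Seasonality -> StoreType <- Conversion -> BrandLoyalty <- PriorPurchase
  P3: AdSpend <- Seasonality -> BrandLoyalty <- PriorPurchase
Each backdoor path contains an unconditioned collider, so every path is already blocked with the empty conditioning set:
  P1: blocked at collider BrandLoyalty (neither it nor any descendant is in the conditioning set).
  P2: blocked at collider StoreType (neither it nor any descendant is in the conditioning set).
  P3: blocked at collider BrandLoyalty (neither it nor any descendant is in the conditioning set).
The empty set is therefore the unique smallest valid set.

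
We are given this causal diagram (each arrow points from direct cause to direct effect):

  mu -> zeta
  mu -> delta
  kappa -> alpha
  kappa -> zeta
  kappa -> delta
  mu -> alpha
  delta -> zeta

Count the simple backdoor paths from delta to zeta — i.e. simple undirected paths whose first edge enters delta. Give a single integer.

4

A backdoor path from delta to zeta is any simple undirected path whose first edge points into delta (i.e. leaves delta via a parent).
Parents of delta: {kappa, mu}.
Enumerating:
  P1: delta <- mu -> alpha <- kappa -> zeta
  P2: delta <- mu -> zeta
  P3: delta <- kappa -> alpha <- mu -> zeta
  P4: delta <- kappa -> zeta
That exhausts the simple backdoor paths. Count: 4.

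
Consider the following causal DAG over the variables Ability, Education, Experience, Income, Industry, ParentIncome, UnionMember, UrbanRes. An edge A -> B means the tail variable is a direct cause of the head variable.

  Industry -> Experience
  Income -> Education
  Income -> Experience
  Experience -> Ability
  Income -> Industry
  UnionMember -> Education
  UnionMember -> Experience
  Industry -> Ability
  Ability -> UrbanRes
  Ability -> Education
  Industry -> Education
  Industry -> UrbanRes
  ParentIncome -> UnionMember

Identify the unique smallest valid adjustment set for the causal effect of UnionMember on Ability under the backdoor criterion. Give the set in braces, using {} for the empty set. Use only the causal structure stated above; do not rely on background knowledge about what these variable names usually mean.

Variables eligible for adjustment (non-descendants of UnionMember, excluding UnionMember and Ability): {Income, Industry, ParentIncome}.
Backdoor paths from UnionMember to Ability:
  (none)
With no backdoor paths the empty set already satisfies the criterion, and it is trivially minimal.

{}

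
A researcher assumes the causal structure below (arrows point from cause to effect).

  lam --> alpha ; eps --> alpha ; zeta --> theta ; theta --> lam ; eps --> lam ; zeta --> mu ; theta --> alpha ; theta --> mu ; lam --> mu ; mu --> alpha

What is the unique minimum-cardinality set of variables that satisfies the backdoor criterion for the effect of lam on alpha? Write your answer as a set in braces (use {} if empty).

Variables eligible for adjustment (non-descendants of lam, excluding lam and alpha): {eps, theta, zeta}.
Backdoor paths from lam to alpha:
  P1: lam <- eps -> alpha
  P2: lam <- theta <- zeta -> mu -> alpha
  P3: lam <- theta -> mu -> alpha
  P4: lam <- theta -> alpha
The empty set is not sufficient: P1 (lam <- eps -> alpha) has no collider blocking it and no conditioned non-collider, so it is open.
Try {eps, theta}:
  P1: blocked at fork node eps ∈ conditioning set.
  P2: blocked at chain node theta ∈ conditioning set.
  P3: blocked at fork node theta ∈ conditioning set.
  P4: blocked at fork node theta ∈ conditioning set.
{eps, theta} contains no descendant of lam and blocks every backdoor path.
Every element of {eps, theta} is needed (dropping eps leaves P1 open; dropping theta leaves P2 open), so no proper subset is valid.
Among all size-2 subsets of the eligible variables, only {eps, theta} blocks every backdoor path, so it is the unique smallest valid adjustment set.

{eps, theta}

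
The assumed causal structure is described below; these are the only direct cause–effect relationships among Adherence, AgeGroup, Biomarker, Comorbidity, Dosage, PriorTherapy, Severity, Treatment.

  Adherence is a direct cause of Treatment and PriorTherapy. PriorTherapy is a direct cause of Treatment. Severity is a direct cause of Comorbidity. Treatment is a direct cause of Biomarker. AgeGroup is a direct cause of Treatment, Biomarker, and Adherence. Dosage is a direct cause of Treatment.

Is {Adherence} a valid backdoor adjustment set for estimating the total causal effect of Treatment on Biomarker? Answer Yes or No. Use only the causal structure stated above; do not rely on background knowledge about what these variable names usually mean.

No

Backdoor paths from Treatment to Biomarker (paths whose first edge points into Treatment):
  P1: Treatment <- AgeGroup -> Biomarker
  P2: Treatment <- Adherence <- AgeGroup -> Biomarker
  P3: Treatment <- PriorTherapy <- Adherence <- AgeGroup -> Biomarker
Condition 1 (no descendant of Treatment in the set): holds — descendants of Treatment are {Biomarker}; none are in {Adherence}.
Condition 2 (every backdoor path blocked by {Adherence}):
  P1: open — no interior node is in the conditioning set.
  P2: blocked at chain node Adherence ∈ conditioning set.
  P3: blocked at chain node Adherence ∈ conditioning set.
{Adherence} does not satisfy the backdoor criterion.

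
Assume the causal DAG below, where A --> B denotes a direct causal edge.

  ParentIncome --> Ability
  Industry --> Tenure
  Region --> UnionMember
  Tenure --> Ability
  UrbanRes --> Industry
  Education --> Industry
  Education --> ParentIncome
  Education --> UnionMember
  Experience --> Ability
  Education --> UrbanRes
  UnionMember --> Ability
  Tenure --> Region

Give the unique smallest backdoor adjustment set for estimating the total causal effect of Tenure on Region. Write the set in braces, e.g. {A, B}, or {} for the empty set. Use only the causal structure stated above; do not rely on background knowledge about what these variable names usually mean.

Variables eligible for adjustment (non-descendants of Tenure, excluding Tenure and Region): {Education, Experience, Industry, ParentIncome, UrbanRes}.
Backdoor paths from Tenure to Region:
  P1: Tenure <- Industry <- Education -> ParentIncome -> Ability <- UnionMember <- Region
  P2: Tenure <- Industry <- Education -> UnionMember <- Region
  P3: Tenure <- Industry <- UrbanRes <- Education -> ParentIncome -> Ability <- UnionMember <- Region
  P4: Tenure <- Industry <- UrbanRes <- Education -> UnionMember <- Region
Each backdoor path contains an unconditioned collider, so every path is already blocked with the empty conditioning set:
  P1: blocked at collider Ability (neither it nor any descendant is in the conditioning set).
  P2: blocked at collider UnionMember (neither it nor any descendant is in the conditioning set).
  P3: blocked at collider Ability (neither it nor any descendant is in the conditioning set).
  P4: blocked at collider UnionMember (neither it nor any descendant is in the conditioning set).
The empty set is therefore the unique smallest valid set.

{}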